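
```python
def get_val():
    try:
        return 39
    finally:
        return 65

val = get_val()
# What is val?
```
65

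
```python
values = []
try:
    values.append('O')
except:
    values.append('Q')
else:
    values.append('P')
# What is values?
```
['O', 'P']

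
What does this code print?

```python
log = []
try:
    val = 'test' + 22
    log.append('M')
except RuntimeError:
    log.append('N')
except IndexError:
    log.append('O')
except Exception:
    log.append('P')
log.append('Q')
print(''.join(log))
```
PQ

TypeError not specifically caught, falls to Exception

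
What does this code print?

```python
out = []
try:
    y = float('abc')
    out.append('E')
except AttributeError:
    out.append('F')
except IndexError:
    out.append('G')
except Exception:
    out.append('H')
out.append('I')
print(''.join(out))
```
HI

ValueError not specifically caught, falls to Exception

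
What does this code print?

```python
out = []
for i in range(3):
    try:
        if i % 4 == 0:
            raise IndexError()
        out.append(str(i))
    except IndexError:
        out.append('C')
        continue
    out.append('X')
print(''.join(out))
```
C1X2X

continue in except skips rest of loop body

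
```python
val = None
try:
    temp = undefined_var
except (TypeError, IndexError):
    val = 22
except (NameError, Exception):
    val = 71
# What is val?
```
71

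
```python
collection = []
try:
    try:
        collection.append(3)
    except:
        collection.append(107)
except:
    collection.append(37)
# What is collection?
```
[3]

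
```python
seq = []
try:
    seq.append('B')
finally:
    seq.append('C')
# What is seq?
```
['B', 'C']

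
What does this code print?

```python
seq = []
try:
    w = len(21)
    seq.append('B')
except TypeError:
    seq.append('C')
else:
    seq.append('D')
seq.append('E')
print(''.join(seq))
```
CE

else block skipped when exception is caught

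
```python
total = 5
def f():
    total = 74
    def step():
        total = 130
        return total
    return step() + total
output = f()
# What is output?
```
204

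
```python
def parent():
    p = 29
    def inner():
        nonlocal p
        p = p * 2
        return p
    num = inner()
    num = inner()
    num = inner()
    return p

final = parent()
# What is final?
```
232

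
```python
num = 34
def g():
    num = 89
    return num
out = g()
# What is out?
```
89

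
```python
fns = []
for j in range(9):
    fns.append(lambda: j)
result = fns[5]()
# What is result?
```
8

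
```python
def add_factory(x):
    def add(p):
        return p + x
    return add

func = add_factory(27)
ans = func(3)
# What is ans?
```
30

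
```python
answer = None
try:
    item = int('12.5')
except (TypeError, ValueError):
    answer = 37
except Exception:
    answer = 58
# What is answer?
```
37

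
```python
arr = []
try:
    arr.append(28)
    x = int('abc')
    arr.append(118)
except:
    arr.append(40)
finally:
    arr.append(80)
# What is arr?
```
[28, 40, 80]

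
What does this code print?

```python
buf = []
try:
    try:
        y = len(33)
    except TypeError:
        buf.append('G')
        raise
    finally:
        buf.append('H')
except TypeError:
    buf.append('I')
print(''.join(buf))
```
GHI

finally runs before re-raised exception propagates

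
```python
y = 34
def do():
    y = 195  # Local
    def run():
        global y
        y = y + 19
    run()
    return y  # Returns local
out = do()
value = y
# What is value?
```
53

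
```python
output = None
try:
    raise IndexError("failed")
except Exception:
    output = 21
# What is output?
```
21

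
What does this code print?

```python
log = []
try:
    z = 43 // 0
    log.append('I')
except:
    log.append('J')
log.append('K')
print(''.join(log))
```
JK

Exception raised in try, caught by bare except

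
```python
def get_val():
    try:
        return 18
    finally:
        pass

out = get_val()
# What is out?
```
18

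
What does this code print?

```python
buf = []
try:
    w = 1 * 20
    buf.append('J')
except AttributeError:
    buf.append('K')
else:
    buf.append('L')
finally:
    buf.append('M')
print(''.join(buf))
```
JLM

else runs before finally when no exception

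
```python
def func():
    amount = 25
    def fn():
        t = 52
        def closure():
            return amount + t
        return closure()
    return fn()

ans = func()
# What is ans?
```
77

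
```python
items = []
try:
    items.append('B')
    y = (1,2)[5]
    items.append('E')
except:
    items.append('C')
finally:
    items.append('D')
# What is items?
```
['B', 'C', 'D']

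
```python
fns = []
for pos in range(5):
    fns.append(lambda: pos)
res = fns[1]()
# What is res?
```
4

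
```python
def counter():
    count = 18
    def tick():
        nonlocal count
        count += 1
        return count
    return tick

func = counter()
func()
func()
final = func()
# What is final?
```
21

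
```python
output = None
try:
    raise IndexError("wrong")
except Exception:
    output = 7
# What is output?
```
7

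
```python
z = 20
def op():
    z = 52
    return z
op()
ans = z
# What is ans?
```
20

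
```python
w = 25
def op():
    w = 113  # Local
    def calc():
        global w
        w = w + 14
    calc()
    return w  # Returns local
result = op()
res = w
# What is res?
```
39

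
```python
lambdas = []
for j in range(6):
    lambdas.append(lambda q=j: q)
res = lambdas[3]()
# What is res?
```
3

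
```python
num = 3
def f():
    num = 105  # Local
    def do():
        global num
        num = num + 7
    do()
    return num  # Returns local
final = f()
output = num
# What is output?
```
10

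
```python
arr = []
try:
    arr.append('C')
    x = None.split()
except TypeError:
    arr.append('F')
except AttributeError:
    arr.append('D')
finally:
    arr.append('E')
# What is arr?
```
['C', 'D', 'E']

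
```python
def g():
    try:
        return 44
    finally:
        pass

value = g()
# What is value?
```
44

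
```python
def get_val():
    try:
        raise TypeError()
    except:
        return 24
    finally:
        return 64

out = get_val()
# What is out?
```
64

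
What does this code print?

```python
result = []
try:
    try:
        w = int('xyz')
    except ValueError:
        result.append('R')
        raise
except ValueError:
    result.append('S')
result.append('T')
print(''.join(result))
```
RST

raise without argument re-raises current exception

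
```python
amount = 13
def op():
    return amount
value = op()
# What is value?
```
13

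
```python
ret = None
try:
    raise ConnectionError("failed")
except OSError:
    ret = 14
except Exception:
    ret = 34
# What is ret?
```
14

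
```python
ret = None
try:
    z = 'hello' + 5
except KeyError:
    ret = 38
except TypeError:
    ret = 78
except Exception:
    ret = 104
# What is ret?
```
78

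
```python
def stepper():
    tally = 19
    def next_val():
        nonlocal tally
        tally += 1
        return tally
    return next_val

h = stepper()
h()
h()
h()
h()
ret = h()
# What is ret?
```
24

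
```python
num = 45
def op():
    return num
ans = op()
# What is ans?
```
45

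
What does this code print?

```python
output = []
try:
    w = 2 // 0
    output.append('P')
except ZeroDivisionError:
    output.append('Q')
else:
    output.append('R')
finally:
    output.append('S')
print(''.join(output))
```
QS

Exception: except runs, else skipped, finally runs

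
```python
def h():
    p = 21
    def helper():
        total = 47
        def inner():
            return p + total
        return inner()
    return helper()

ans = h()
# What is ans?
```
68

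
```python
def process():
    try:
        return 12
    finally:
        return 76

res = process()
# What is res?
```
76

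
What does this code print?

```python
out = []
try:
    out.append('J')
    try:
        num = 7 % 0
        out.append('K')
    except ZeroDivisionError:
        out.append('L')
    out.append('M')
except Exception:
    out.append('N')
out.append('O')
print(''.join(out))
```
JLMO

Inner exception caught by inner handler, outer continues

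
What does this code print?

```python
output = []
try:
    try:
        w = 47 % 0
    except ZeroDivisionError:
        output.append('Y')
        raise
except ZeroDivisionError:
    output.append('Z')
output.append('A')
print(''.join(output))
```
YZA

raise without argument re-raises current exception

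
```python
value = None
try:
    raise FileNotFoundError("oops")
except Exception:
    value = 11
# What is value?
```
11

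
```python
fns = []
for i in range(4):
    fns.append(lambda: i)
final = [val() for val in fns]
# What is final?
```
[3, 3, 3, 3]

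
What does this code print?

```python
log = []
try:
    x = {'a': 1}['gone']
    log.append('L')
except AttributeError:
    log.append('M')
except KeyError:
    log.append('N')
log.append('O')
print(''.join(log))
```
NO

KeyError is caught by its specific handler, not AttributeError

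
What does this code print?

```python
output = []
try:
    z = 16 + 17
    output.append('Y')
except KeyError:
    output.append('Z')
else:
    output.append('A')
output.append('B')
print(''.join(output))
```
YAB

else block runs when no exception occurs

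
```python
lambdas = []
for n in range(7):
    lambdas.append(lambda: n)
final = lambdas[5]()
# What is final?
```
6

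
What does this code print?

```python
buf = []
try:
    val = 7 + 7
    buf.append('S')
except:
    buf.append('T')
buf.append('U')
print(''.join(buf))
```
SU

No exception, try block completes normally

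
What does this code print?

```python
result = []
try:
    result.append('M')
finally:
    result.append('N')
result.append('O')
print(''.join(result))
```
MNO

try/finally without except, no exception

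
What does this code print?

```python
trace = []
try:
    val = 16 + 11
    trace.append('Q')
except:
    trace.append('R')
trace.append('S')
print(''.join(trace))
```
QS

No exception, try block completes normally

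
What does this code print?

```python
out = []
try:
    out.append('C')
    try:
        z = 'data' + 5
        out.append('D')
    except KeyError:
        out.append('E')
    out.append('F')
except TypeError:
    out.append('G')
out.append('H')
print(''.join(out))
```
CGH

Inner handler doesn't match, propagates to outer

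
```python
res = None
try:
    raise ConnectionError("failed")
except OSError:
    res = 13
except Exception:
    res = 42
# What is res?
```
13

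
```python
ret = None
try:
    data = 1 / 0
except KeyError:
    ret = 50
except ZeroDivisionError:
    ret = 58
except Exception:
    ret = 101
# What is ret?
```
58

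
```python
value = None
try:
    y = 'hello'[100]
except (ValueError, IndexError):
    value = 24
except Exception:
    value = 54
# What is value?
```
24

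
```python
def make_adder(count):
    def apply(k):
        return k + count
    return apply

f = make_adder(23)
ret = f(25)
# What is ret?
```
48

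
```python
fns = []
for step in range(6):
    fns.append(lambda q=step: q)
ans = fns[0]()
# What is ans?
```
0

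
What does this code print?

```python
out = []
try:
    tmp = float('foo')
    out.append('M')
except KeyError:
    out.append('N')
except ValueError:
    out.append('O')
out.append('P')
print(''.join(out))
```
OP

ValueError is caught by its specific handler, not KeyError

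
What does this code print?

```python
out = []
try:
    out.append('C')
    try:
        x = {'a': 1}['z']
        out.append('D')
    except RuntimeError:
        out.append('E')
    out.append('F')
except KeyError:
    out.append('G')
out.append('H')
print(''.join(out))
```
CGH

Inner handler doesn't match, propagates to outer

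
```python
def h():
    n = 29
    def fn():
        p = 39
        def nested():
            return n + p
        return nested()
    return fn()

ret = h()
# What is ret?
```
68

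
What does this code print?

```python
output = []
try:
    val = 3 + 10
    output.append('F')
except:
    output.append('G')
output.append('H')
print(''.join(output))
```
FH

No exception, try block completes normally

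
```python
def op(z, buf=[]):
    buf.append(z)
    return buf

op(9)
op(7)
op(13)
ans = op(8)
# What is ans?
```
[9, 7, 13, 8]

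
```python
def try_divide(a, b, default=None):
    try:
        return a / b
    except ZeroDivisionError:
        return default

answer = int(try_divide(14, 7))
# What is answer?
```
2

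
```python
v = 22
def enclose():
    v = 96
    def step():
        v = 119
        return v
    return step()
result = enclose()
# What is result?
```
119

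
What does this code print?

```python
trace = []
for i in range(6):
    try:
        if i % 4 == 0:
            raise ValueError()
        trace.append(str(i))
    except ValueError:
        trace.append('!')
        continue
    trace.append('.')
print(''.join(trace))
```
!1.2.3.!5.

continue in except skips rest of loop body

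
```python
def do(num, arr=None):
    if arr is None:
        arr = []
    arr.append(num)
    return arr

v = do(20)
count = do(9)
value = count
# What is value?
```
[9]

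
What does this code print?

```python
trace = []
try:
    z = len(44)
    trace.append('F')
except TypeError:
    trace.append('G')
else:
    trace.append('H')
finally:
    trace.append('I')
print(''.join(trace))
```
GI

Exception: except runs, else skipped, finally runs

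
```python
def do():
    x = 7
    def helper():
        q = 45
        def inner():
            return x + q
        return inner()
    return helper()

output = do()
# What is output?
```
52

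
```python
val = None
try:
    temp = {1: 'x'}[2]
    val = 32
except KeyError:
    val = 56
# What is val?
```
56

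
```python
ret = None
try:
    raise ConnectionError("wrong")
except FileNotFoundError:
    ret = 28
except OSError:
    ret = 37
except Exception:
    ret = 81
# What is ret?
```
37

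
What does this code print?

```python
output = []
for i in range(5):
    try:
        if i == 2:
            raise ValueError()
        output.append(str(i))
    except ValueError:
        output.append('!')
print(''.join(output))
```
01!34

Exception on i=2 caught, loop continues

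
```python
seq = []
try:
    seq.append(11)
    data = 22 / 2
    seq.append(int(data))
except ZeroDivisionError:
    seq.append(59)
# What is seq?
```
[11, 11]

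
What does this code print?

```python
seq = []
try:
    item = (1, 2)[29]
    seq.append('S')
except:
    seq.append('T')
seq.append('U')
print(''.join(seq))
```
TU

Exception raised in try, caught by bare except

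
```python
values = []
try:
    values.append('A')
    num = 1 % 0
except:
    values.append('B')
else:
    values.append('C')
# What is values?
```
['A', 'B']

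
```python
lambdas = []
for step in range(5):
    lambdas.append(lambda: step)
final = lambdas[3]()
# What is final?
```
4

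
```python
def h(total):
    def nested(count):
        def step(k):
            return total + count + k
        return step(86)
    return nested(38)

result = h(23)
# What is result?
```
147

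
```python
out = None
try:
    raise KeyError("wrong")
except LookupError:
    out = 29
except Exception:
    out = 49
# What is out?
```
29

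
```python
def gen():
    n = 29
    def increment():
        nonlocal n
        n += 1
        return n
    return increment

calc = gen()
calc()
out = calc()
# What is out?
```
31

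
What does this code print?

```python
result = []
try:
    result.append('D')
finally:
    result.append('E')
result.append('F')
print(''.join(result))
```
DEF

try/finally without except, no exception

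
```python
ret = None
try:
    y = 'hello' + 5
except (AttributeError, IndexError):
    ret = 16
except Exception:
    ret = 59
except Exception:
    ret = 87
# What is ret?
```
59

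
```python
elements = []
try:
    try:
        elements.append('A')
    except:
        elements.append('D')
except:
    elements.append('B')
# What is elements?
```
['A']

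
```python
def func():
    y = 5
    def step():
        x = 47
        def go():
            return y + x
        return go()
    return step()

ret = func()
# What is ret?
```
52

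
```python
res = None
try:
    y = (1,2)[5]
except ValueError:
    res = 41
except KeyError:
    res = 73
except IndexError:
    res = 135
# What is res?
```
135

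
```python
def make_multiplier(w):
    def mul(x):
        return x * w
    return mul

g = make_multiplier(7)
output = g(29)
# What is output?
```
203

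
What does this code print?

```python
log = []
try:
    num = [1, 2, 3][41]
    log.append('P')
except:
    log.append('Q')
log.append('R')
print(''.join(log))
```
QR

Exception raised in try, caught by bare except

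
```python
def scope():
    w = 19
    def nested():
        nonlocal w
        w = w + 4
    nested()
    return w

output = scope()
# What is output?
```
23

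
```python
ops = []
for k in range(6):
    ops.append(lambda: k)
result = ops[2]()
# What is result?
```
5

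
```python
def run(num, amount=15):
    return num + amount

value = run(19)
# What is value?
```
34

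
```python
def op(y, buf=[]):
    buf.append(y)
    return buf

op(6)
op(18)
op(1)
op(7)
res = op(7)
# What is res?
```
[6, 18, 1, 7, 7]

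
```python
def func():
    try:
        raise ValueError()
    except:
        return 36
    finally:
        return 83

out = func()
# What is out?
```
83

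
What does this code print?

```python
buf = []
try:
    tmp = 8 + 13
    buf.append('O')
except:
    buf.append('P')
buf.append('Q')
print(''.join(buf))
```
OQ

No exception, try block completes normally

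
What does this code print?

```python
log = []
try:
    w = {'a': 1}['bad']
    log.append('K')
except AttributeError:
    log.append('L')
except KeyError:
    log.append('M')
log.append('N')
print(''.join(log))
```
MN

KeyError is caught by its specific handler, not AttributeError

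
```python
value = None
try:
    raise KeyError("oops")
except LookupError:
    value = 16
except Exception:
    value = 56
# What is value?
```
16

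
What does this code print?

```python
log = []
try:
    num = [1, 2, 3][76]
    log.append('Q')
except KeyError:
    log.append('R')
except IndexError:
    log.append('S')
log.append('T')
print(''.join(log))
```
ST

IndexError is caught by its specific handler, not KeyError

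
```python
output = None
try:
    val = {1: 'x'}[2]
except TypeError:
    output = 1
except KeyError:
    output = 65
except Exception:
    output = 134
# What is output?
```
65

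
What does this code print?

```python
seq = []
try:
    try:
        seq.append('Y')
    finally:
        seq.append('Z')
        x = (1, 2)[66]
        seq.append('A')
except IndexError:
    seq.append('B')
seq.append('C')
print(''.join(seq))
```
YZBC

Exception in inner finally caught by outer except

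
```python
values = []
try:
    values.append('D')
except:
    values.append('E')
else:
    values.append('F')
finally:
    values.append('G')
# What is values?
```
['D', 'F', 'G']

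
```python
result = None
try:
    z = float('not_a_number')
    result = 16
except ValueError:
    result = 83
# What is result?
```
83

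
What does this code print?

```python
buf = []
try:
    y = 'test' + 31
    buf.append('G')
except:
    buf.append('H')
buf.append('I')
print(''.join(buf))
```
HI

Exception raised in try, caught by bare except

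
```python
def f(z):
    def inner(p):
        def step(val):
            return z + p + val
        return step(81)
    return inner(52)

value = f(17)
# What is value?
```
150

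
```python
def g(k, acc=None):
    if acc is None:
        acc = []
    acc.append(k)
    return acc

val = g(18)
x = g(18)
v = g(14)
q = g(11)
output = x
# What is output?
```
[18]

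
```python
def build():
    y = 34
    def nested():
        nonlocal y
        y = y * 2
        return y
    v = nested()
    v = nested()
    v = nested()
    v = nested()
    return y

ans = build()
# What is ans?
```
544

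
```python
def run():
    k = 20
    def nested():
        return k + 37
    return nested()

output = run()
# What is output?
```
57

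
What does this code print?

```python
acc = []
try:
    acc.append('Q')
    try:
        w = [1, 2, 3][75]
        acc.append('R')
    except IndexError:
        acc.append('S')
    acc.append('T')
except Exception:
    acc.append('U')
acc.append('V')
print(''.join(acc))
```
QSTV

Inner exception caught by inner handler, outer continues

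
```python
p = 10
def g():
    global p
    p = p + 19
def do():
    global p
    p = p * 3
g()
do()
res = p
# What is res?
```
87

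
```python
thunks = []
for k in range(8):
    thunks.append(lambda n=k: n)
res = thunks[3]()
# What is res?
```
3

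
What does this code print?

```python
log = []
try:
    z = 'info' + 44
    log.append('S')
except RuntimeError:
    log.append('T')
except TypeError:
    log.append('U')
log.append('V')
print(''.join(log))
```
UV

TypeError is caught by its specific handler, not RuntimeError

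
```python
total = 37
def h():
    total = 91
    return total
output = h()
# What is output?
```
91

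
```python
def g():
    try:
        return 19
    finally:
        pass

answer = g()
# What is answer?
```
19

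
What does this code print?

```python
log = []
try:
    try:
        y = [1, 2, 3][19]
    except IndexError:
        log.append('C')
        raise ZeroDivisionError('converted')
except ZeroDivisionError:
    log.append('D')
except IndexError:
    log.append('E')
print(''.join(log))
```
CD

New ZeroDivisionError raised, caught by outer ZeroDivisionError handler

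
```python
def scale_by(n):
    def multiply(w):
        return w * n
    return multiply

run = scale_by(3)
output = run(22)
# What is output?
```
66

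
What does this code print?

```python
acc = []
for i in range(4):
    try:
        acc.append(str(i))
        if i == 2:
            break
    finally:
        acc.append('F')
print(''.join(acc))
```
0F1F2F

finally runs even when breaking out of loop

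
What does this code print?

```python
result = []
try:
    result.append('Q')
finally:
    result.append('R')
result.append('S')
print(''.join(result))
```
QRS

try/finally without except, no exception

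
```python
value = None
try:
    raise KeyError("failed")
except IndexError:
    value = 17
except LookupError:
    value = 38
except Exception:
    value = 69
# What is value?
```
38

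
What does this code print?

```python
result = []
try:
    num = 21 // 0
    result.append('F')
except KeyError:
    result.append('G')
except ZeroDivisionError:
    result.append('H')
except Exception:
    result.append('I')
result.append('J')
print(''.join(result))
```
HJ

ZeroDivisionError matches before generic Exception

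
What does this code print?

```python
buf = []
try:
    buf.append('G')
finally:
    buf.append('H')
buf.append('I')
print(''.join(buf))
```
GHI

try/finally without except, no exception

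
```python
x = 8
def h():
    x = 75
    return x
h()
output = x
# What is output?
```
8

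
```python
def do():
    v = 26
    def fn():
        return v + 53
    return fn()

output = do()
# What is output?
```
79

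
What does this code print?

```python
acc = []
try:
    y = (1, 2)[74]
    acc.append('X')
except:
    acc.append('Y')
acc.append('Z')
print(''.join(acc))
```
YZ

Exception raised in try, caught by bare except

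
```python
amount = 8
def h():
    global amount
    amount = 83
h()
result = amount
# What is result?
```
83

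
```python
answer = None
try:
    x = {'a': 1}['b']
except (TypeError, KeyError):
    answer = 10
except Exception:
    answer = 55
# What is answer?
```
10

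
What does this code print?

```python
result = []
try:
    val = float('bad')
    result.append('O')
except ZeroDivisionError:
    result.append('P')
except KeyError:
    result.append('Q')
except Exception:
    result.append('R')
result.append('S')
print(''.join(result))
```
RS

ValueError not specifically caught, falls to Exception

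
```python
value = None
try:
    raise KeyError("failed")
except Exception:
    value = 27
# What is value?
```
27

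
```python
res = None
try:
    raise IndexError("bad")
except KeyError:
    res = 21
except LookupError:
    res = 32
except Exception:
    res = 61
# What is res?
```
32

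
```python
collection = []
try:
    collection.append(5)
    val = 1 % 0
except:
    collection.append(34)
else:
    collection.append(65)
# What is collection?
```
[5, 34]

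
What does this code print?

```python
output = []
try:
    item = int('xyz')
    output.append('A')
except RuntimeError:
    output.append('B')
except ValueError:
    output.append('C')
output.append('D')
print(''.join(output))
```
CD

ValueError is caught by its specific handler, not RuntimeError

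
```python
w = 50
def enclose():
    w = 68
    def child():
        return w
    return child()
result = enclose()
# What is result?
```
68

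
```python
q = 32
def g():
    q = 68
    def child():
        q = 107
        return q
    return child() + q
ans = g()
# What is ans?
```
175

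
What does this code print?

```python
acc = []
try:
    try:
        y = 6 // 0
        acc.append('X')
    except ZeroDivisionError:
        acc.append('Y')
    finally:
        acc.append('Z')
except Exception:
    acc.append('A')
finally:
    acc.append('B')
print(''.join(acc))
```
YZB

Both finally blocks run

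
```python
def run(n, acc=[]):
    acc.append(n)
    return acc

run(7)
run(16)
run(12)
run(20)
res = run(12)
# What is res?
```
[7, 16, 12, 20, 12]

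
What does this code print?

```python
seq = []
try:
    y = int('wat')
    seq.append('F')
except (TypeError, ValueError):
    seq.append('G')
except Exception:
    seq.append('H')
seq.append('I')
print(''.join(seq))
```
GI

ValueError matches tuple containing it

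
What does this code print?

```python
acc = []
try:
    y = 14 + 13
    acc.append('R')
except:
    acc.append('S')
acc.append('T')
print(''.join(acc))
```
RT

No exception, try block completes normally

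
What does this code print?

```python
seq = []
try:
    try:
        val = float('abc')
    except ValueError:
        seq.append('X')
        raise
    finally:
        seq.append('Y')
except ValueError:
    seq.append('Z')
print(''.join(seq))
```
XYZ

finally runs before re-raised exception propagates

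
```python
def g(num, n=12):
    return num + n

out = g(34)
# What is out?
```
46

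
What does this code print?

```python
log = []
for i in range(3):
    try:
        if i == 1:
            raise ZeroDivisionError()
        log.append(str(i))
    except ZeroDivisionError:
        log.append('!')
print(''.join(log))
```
0!2

Exception on i=1 caught, loop continues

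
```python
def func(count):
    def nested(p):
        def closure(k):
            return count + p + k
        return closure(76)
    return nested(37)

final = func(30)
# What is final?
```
143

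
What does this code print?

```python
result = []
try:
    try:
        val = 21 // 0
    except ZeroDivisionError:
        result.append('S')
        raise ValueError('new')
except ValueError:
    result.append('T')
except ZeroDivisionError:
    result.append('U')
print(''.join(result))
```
ST

New ValueError raised, caught by outer ValueError handler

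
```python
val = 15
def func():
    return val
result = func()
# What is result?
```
15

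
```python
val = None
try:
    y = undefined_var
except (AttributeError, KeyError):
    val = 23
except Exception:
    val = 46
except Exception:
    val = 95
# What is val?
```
46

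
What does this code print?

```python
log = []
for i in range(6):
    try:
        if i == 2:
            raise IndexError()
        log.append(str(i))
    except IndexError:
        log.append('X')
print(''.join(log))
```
01X345

Exception on i=2 caught, loop continues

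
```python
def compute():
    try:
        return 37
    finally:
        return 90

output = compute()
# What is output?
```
90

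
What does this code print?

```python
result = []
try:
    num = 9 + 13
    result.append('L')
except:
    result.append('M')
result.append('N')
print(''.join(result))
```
LN

No exception, try block completes normally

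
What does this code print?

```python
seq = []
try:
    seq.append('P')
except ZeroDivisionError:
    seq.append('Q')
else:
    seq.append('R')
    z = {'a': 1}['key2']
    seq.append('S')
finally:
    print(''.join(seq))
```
PR

Try succeeds, else appends 'R', KeyError in else is uncaught, finally prints before exception propagates ('S' never appended)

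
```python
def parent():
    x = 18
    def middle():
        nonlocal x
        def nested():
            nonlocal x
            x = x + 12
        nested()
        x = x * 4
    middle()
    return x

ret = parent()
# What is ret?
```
120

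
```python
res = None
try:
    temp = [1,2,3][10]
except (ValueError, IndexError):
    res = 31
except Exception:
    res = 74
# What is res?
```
31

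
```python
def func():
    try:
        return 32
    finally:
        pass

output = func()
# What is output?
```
32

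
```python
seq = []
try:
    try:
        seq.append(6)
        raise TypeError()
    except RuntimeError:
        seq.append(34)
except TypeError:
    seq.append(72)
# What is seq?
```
[6, 72]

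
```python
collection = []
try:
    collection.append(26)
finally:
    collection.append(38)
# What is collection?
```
[26, 38]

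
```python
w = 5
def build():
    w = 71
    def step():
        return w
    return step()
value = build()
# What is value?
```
71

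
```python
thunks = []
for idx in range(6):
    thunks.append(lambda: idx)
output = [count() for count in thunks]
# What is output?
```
[5, 5, 5, 5, 5, 5]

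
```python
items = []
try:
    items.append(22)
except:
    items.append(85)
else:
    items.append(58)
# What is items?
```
[22, 58]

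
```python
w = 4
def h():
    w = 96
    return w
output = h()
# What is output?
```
96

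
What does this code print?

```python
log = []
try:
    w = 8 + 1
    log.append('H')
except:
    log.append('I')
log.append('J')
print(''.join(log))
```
HJ

No exception, try block completes normally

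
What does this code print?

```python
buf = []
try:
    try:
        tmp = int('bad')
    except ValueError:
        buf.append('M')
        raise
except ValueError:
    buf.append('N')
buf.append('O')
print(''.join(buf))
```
MNO

raise without argument re-raises current exception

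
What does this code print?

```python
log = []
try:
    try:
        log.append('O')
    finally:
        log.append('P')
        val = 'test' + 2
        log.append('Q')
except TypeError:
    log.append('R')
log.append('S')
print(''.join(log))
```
OPRS

Exception in inner finally caught by outer except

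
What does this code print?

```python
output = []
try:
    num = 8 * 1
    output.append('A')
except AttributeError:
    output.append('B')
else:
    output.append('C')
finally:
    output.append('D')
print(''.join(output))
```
ACD

else runs before finally when no exception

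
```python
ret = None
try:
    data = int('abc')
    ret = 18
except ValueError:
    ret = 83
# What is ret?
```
83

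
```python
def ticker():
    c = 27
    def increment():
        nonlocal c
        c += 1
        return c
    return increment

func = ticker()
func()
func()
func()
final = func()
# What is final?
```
31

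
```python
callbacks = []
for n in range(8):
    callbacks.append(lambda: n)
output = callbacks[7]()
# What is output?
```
7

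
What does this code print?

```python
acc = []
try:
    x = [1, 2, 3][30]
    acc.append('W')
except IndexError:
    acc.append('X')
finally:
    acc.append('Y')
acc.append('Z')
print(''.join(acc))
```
XYZ

finally always runs, even after exception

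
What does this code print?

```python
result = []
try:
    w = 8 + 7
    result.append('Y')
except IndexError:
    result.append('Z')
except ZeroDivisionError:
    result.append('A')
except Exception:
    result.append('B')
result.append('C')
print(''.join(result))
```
YC

No exception, try block completes normally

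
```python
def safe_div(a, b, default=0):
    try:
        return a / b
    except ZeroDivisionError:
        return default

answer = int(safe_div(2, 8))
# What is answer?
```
0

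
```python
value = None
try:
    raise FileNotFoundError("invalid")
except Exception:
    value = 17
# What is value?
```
17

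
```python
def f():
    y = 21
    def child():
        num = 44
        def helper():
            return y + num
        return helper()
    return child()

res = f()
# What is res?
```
65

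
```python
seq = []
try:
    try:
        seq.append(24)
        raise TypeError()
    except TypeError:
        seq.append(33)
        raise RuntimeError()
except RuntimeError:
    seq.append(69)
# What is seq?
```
[24, 33, 69]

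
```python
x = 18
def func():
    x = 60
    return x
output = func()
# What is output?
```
60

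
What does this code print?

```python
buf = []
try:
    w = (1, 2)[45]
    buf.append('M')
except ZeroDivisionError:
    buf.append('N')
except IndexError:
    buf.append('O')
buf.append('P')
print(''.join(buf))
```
OP

IndexError is caught by its specific handler, not ZeroDivisionError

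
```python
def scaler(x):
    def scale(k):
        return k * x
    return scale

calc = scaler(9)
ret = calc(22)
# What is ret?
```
198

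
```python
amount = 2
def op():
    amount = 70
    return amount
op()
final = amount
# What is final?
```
2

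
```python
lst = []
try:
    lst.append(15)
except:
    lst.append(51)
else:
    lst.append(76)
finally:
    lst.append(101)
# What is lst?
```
[15, 76, 101]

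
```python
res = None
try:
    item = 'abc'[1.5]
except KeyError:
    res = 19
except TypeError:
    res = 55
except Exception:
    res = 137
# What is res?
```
55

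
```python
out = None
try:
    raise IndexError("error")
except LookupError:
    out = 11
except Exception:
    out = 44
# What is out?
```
11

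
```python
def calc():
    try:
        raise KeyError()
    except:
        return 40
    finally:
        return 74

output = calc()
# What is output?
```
74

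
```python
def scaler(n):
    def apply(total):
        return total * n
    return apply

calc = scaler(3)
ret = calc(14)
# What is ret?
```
42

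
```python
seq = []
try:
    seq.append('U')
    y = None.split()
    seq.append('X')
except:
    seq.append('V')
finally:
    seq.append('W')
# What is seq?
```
['U', 'V', 'W']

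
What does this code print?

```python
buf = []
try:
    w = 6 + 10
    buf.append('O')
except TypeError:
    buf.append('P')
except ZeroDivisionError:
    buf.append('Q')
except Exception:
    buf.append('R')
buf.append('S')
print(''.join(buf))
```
OS

No exception, try block completes normally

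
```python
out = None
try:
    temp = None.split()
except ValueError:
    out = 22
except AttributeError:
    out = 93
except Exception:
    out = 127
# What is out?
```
93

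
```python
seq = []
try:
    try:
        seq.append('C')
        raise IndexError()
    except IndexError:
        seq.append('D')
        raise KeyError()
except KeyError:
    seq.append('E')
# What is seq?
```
['C', 'D', 'E']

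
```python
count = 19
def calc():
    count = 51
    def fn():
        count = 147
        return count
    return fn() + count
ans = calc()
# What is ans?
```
198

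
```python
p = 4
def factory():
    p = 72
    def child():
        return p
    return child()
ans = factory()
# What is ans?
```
72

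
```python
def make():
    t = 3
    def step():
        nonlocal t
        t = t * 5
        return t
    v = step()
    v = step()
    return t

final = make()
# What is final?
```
75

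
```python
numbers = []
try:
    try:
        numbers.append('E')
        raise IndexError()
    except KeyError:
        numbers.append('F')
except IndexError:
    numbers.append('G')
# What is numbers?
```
['E', 'G']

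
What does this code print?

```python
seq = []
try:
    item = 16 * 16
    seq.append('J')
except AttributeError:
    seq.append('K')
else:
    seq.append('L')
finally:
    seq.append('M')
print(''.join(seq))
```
JLM

else runs before finally when no exception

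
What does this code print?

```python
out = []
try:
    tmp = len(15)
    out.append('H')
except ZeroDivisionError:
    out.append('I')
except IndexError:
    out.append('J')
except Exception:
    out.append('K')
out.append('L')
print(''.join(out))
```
KL

TypeError not specifically caught, falls to Exception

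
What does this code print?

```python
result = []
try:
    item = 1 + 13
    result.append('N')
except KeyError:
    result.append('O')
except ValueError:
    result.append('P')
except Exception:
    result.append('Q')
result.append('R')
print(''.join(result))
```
NR

No exception, try block completes normally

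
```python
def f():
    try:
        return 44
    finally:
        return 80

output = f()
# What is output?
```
80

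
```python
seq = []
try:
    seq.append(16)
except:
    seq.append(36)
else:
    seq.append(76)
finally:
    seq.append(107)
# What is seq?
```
[16, 76, 107]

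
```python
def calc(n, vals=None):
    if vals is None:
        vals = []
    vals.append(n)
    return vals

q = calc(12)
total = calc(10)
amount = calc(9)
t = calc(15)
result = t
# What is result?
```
[15]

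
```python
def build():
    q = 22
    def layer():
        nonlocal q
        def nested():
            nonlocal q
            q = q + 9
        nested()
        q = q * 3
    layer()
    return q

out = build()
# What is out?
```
93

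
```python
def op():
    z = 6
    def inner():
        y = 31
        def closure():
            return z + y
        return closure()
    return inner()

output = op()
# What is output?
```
37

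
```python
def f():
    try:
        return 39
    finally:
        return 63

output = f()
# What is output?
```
63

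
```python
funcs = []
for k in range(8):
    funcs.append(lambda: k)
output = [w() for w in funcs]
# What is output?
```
[7, 7, 7, 7, 7, 7, 7, 7]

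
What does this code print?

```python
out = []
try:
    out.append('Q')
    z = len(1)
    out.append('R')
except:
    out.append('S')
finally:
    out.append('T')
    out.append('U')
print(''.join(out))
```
QSTU

Code before exception runs, then except, then all of finally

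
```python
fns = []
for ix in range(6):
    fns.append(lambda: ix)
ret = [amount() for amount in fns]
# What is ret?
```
[5, 5, 5, 5, 5, 5]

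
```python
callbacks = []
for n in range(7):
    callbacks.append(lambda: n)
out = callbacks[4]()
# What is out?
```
6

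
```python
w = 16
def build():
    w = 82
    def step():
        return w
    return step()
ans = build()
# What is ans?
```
82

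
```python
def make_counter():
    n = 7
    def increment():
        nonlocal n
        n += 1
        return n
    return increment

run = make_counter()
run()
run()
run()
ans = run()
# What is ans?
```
11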